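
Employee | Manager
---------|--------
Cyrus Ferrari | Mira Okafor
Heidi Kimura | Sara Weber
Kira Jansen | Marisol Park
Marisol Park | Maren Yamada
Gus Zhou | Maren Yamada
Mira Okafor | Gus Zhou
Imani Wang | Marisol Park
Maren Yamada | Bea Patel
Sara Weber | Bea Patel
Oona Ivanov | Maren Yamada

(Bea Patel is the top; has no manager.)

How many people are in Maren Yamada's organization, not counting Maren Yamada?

7

Maren Yamada directly manages Marisol Park, Gus Zhou, Oona Ivanov. Under Marisol Park: Imani Wang, Kira Jansen (2). Under Gus Zhou: Mira Okafor, Cyrus Ferrari (2). Oona Ivanov has no reports. So Maren Yamada's organization is 3 direct reports plus everyone under them: 3 + 3 + 1 = 7.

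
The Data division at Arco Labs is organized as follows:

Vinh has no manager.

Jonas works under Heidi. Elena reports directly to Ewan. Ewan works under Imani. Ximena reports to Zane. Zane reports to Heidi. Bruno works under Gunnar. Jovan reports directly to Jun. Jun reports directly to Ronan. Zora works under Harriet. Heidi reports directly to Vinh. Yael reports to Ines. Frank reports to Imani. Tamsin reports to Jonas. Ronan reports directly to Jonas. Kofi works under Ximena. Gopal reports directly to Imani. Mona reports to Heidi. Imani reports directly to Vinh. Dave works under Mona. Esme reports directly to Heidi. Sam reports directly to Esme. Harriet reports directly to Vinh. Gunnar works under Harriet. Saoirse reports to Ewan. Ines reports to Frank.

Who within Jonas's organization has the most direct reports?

Direct-report counts within Jonas's organization: Jonas has 2; Ronan has 1; Jun has 1. The largest is 2, held by Jonas.

Jonas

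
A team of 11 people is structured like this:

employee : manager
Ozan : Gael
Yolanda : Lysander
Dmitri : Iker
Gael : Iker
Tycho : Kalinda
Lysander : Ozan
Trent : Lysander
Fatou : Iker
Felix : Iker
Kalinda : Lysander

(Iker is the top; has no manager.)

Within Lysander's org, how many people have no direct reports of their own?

The people in Lysander's organization with no one reporting to them are Yolanda, Tycho, Trent. That is 3.

3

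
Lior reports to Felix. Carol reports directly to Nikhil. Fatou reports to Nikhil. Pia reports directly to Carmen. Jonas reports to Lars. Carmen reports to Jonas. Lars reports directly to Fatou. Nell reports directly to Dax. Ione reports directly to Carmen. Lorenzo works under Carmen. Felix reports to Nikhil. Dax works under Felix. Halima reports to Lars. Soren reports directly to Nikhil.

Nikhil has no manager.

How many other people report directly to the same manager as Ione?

2

Ione reports to Carmen. Carmen's other direct reports are Lorenzo, Pia — 2 peers.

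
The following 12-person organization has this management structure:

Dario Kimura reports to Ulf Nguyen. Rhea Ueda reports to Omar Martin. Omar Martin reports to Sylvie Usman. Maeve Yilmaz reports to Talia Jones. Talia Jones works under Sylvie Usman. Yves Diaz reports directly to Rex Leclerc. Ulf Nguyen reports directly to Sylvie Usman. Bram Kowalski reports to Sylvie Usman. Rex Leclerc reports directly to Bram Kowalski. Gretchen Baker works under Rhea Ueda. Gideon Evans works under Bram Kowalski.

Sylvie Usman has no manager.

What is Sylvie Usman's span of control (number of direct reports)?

4

Sylvie Usman directly manages Talia Jones, Ulf Nguyen, Omar Martin, Bram Kowalski. That is 4 direct reports.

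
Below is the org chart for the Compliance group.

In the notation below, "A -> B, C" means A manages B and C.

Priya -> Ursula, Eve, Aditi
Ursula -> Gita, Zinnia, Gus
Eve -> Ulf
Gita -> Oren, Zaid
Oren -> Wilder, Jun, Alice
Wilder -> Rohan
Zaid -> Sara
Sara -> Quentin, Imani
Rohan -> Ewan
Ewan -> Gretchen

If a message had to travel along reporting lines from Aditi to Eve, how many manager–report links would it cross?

2

Aditi is 1 level below Priya, and Eve is 1 level below Priya (their lowest common manager). The shortest path runs up from Aditi to Priya and back down to Eve: 1 + 1 = 2 links.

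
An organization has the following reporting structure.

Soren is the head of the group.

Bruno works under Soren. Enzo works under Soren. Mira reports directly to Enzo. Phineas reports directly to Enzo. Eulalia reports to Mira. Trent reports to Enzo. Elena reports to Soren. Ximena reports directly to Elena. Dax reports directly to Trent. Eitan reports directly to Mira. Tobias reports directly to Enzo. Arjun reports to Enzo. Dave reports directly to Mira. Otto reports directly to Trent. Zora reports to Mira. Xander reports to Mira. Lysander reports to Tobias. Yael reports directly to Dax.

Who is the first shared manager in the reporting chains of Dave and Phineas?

Enzo

Dave's chain of managers is Mira, Enzo, Soren. Phineas's chain of managers is Enzo, Soren. The first manager that appears in both chains is Enzo.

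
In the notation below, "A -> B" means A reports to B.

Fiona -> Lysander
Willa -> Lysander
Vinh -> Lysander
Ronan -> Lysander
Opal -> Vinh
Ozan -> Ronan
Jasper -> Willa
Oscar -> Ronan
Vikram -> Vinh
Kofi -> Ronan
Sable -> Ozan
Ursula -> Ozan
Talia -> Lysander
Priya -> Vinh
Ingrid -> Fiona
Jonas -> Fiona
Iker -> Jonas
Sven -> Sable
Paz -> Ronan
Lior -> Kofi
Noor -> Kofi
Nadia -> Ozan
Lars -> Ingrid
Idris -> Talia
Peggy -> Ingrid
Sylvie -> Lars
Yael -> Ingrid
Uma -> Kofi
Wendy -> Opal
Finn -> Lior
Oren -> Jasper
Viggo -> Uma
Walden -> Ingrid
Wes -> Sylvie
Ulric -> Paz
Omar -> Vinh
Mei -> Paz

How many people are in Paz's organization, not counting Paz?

Paz directly manages Ulric, Mei. Ulric has no reports. Mei has no reports. So Paz's organization is 2 direct reports plus everyone under them: 1 + 1 = 2.

2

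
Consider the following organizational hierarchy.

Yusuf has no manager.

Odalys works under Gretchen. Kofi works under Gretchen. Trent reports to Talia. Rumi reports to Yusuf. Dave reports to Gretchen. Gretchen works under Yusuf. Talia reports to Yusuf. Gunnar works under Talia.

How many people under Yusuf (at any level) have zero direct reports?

The people in Yusuf's organization with no one reporting to them are Rumi, Kofi, Odalys, Dave, Trent, Gunnar. That is 6.

6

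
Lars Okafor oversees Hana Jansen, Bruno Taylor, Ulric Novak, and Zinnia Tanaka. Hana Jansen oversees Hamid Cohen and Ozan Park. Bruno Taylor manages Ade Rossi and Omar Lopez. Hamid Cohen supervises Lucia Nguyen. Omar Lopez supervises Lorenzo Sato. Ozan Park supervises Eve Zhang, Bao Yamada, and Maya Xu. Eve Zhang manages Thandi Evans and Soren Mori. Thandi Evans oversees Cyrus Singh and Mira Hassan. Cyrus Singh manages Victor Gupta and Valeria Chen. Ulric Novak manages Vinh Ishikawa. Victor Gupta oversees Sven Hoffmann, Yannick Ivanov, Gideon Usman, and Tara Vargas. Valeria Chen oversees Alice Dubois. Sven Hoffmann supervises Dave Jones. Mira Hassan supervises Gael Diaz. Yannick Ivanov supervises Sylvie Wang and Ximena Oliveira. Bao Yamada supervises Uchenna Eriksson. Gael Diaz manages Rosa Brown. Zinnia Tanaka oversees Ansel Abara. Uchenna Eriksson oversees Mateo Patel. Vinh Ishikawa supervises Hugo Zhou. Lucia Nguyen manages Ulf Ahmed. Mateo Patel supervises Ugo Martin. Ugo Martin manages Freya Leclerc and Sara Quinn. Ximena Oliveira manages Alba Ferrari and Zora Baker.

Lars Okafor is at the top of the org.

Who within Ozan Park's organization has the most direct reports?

Direct-report counts within Ozan Park's organization: Ozan Park has 3; Bao Yamada has 1; Uchenna Eriksson has 1; Mateo Patel has 1; Ugo Martin has 2; Eve Zhang has 2; Thandi Evans has 2; Mira Hassan has 1; Gael Diaz has 1; Cyrus Singh has 2; Valeria Chen has 1; Victor Gupta has 4; Yannick Ivanov has 2; Ximena Oliveira has 2; Sven Hoffmann has 1. The largest is 4, held by Victor Gupta.

Victor Gupta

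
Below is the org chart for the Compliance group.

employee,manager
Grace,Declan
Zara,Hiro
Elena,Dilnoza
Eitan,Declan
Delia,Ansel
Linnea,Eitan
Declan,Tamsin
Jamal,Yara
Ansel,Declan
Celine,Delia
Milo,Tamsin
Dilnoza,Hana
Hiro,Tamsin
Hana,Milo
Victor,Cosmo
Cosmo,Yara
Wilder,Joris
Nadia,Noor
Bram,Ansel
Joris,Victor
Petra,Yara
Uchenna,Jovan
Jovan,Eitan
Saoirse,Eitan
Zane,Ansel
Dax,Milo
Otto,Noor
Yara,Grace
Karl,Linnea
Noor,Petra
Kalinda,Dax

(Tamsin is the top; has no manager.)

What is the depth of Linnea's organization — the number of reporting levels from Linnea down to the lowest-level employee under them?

1

The longest chain under Linnea runs Linnea → Karl, which is 1 level below Linnea.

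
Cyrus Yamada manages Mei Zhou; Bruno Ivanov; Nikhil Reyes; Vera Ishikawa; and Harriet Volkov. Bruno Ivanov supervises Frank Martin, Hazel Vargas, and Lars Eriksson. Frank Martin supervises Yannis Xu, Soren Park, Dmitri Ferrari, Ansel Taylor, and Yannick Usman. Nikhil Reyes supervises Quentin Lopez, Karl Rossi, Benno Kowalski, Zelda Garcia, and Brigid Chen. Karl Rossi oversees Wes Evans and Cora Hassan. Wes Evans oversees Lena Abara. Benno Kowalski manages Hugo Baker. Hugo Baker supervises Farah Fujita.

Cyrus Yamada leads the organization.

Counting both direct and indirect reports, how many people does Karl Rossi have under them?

Karl Rossi directly manages Wes Evans, Cora Hassan. Under Wes Evans: Lena Abara (1). Cora Hassan has no reports. So Karl Rossi's organization is 2 direct reports plus everyone under them: 2 + 1 = 3.

3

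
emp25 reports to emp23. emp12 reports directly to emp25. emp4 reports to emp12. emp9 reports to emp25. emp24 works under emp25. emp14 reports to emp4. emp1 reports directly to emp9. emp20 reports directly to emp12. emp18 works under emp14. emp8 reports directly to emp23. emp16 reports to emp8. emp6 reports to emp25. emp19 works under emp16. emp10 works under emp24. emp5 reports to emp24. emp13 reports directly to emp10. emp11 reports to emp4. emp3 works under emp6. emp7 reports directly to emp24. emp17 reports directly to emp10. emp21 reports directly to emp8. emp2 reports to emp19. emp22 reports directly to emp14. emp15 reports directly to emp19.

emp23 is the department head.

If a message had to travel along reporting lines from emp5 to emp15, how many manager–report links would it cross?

7

emp5 is 3 levels below emp23, and emp15 is 4 levels below emp23 (their lowest common manager). The shortest path runs up from emp5 to emp23 and back down to emp15: 3 + 4 = 7 links.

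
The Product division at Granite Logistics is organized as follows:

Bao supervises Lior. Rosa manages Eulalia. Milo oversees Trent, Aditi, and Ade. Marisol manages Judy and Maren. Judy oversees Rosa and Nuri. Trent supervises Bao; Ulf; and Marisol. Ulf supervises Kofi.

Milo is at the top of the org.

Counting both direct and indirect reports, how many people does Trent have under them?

10

Trent directly manages Marisol, Ulf, Bao. Under Marisol: Maren, Judy, Nuri, Rosa, Eulalia (5). Under Ulf: Kofi (1). Under Bao: Lior (1). So Trent's organization is 3 direct reports plus everyone under them: 6 + 2 + 2 = 10.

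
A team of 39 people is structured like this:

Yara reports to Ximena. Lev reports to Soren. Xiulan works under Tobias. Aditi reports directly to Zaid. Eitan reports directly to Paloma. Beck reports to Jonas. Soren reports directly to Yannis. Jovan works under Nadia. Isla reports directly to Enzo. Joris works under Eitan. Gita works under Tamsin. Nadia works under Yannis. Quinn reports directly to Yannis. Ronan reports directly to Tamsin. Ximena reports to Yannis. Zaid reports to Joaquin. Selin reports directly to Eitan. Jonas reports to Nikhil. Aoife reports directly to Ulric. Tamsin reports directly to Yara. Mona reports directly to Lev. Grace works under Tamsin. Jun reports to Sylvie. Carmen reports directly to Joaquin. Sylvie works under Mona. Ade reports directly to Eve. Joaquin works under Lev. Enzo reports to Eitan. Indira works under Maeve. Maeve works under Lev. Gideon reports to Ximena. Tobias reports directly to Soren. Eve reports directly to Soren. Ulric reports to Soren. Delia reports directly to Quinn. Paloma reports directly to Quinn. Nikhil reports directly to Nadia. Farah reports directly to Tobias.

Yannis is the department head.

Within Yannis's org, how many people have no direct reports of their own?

The people in Yannis's organization with no one reporting to them are Delia, Joris, Selin, Isla, Jovan, Beck, Gideon, Grace, Ronan, Gita, Ade, Aoife, Jun, Indira, Carmen, Aditi, Xiulan, Farah. That is 18.

18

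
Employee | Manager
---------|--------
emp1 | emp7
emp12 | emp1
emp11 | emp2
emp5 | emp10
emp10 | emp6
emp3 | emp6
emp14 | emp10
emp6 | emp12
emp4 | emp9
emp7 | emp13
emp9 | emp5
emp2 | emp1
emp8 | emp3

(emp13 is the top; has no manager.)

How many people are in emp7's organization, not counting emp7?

emp7 directly manages emp1. Under emp1: emp2, emp11, emp12, emp6, emp3, emp8, emp10, emp5, emp9, emp4, emp14 (11). That's 12 in total.

12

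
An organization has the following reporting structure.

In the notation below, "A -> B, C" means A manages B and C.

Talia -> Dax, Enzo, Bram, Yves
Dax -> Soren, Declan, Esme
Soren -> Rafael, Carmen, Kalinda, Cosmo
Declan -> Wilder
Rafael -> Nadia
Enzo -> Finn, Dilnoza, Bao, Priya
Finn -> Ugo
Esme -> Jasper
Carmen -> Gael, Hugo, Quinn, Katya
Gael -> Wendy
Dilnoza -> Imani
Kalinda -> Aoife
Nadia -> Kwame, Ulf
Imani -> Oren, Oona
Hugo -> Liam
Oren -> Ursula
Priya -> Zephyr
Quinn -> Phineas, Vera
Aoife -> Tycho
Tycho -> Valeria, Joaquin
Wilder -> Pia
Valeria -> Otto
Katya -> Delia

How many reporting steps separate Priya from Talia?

Chain from Priya up to Talia: Priya → Enzo → Talia. That is 2 steps up, so Priya is 2 levels below Talia.

2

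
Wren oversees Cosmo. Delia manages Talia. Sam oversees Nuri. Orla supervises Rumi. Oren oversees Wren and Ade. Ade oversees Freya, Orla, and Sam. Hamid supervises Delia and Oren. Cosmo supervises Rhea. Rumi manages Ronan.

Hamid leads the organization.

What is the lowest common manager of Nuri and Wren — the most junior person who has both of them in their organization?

Nuri's chain of managers is Sam, Ade, Oren, Hamid. Wren's chain of managers is Oren, Hamid. The first manager that appears in both chains is Oren.

Oren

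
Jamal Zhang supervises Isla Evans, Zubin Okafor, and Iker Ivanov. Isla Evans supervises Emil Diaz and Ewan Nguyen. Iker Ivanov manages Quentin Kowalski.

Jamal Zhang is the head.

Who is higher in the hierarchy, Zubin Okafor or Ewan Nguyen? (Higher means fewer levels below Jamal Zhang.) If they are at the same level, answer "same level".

Zubin Okafor

Zubin Okafor is 1 level below Jamal Zhang; Ewan Nguyen is 2. Zubin Okafor is higher.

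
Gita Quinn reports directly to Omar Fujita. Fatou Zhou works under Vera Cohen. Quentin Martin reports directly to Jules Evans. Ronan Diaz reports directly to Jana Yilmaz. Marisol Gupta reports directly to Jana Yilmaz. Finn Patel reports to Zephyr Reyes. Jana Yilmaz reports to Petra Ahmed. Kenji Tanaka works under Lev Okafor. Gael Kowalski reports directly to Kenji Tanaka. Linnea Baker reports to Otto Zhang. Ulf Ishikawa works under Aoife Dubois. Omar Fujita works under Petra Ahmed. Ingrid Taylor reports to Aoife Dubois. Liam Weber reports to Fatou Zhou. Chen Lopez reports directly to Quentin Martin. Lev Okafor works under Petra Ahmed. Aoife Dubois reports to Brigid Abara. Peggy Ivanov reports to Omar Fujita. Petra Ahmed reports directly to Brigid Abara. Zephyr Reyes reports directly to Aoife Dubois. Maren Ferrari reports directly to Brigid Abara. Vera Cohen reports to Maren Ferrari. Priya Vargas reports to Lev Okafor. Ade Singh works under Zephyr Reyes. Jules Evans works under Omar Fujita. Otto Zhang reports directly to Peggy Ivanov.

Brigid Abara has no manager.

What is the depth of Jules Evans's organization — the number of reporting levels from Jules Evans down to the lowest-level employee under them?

2

The longest chain under Jules Evans runs Jules Evans → Quentin Martin → Chen Lopez, which is 2 levels below Jules Evans.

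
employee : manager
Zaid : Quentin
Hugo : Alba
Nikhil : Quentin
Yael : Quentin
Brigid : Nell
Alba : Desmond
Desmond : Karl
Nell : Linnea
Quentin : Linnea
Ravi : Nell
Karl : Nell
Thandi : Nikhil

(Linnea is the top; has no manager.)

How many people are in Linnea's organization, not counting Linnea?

12

Linnea directly manages Quentin, Nell. Under Quentin: Yael, Zaid, Nikhil, Thandi (4). Under Nell: Brigid, Karl, Desmond, Alba, Hugo, Ravi (6). So Linnea's organization is 2 direct reports plus everyone under them: 5 + 7 = 12.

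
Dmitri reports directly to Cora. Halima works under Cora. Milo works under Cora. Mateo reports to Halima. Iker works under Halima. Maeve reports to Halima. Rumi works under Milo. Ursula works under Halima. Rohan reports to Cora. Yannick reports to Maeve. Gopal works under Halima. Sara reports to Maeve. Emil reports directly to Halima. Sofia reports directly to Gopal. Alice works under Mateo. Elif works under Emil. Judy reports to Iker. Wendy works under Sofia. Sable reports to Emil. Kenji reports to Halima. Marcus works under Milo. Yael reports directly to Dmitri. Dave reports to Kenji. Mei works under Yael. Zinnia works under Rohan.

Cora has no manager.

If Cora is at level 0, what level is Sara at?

3

Chain from Sara up to Cora: Sara → Maeve → Halima → Cora. That is 3 steps up, so Sara is 3 levels below Cora.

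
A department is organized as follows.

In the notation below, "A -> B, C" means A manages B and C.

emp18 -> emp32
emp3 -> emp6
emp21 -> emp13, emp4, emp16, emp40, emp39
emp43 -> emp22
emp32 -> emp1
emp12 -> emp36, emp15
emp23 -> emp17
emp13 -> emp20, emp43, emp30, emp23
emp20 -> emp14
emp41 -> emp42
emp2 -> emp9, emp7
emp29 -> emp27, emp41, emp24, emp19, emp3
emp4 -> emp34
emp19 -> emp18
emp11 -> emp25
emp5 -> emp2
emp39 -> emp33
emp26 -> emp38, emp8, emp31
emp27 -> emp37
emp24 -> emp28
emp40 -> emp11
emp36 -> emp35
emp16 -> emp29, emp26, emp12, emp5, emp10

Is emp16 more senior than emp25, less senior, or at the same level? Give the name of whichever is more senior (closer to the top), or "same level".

emp16 is 1 level below emp21; emp25 is 3. emp16 is higher.

emp16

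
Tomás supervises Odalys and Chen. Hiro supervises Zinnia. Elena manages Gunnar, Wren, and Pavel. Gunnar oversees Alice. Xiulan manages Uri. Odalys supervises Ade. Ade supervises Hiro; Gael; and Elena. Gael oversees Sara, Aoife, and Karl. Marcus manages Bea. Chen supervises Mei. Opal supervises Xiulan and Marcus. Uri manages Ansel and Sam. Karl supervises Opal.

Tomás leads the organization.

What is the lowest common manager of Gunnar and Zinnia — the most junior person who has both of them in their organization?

Gunnar's chain of managers is Elena, Ade, Odalys, Tomás. Zinnia's chain of managers is Hiro, Ade, Odalys, Tomás. The first manager that appears in both chains is Ade.

Ade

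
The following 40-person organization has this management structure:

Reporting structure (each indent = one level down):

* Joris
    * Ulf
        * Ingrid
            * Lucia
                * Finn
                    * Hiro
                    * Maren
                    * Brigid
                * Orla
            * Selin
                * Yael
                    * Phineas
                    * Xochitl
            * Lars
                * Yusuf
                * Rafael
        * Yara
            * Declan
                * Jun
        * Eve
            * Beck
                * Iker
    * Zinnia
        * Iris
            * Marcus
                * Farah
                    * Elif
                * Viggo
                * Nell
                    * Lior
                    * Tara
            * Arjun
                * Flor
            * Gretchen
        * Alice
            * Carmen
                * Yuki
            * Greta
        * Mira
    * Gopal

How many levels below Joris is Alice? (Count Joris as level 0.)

Chain from Alice up to Joris: Alice → Zinnia → Joris. That is 2 steps up, so Alice is 2 levels below Joris.

2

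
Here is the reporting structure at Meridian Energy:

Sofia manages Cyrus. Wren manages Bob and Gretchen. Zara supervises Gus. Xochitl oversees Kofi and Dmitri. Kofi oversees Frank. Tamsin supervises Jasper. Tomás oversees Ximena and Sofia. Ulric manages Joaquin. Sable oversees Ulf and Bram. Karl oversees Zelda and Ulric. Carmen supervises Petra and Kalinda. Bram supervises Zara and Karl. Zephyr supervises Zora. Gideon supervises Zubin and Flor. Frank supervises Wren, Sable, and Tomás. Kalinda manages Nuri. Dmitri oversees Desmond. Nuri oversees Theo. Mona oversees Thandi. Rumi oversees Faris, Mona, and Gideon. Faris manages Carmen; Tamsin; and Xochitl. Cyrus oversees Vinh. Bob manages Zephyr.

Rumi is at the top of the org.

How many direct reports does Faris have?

3

Faris directly manages Tamsin, Xochitl, Carmen. That is 3 direct reports.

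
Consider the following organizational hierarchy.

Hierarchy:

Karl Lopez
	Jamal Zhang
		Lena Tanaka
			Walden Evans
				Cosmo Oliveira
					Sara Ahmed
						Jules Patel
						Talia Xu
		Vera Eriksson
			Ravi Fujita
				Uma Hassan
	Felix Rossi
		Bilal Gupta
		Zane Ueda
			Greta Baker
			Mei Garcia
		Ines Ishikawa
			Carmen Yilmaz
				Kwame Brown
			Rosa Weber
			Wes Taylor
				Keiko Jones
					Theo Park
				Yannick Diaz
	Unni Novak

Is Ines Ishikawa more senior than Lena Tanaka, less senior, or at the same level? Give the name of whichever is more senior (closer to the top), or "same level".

same level

Both Ines Ishikawa and Lena Tanaka are 2 levels below Karl Lopez.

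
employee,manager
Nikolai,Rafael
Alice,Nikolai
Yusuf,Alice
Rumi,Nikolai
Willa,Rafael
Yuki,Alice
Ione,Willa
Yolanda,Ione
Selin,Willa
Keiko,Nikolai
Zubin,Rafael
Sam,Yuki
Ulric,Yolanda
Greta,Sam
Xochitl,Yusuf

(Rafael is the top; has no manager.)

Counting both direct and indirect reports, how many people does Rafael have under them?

Rafael directly manages Nikolai, Willa, Zubin. Under Nikolai: Keiko, Rumi, Alice, Yuki, Sam, Greta, Yusuf, Xochitl (8). Under Willa: Selin, Ione, Yolanda, Ulric (4). Zubin has no reports. So Rafael's organization is 3 direct reports plus everyone under them: 9 + 5 + 1 = 15.

15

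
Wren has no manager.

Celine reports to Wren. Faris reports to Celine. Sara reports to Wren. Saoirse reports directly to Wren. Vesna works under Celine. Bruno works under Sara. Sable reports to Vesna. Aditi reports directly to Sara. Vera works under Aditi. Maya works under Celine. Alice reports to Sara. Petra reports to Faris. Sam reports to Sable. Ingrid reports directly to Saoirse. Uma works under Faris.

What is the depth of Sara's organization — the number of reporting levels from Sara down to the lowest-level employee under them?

2

The longest chain under Sara runs Sara → Aditi → Vera, which is 2 levels below Sara.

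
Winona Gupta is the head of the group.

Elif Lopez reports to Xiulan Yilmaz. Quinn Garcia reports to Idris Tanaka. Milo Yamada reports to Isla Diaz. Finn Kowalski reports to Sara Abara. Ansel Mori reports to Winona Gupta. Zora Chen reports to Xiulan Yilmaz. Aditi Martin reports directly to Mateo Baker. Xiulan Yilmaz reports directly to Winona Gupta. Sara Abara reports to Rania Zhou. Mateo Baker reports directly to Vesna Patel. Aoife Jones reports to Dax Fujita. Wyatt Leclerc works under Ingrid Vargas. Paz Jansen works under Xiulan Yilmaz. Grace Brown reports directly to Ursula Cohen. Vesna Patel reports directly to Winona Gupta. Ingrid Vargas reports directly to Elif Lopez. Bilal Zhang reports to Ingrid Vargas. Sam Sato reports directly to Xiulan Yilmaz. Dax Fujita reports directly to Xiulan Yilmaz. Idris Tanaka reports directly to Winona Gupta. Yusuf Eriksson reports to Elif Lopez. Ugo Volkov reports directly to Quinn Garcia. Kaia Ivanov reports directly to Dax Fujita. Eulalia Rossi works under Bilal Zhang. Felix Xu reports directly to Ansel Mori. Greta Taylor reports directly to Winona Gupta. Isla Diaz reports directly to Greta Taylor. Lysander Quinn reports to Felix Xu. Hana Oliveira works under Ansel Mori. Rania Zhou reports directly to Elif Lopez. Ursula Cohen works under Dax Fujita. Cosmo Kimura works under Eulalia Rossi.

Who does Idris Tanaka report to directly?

Idris Tanaka reports directly to Winona Gupta.

Winona Gupta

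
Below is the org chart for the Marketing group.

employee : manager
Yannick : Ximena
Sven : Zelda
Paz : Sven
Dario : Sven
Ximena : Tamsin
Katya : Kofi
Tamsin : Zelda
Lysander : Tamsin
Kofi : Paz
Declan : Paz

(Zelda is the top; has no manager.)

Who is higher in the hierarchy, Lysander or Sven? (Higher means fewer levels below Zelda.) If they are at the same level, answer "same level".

Lysander is 2 levels below Zelda; Sven is 1. Sven is higher.

Sven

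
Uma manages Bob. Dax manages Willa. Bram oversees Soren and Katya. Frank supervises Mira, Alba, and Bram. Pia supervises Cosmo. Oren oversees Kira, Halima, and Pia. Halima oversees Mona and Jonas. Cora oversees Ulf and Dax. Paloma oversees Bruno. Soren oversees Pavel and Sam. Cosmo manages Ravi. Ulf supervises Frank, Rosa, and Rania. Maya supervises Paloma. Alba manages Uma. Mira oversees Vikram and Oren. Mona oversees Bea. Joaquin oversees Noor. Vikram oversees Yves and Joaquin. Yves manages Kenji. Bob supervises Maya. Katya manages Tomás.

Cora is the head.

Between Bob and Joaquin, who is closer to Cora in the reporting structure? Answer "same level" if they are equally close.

same level

Both Bob and Joaquin are 5 levels below Cora.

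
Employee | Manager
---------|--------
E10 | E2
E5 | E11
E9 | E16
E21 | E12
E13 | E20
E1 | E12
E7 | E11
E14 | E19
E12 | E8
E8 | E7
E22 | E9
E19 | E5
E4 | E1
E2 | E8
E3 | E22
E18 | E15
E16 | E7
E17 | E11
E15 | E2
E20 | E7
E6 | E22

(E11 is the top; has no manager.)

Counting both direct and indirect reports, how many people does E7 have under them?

E7 directly manages E16, E8, E20. Under E16: E9, E22, E3, E6 (4). Under E8: E12, E1, E4, E21, E2, E15, E18, E10 (8). Under E20: E13 (1). So E7's organization is 3 direct reports plus everyone under them: 5 + 9 + 2 = 16.

16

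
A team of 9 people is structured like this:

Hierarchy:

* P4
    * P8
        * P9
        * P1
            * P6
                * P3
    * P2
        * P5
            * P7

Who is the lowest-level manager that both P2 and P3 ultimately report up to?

P4

P2's chain of managers is P4. P3's chain of managers is P6, P1, P8, P4. The first manager that appears in both chains is P4.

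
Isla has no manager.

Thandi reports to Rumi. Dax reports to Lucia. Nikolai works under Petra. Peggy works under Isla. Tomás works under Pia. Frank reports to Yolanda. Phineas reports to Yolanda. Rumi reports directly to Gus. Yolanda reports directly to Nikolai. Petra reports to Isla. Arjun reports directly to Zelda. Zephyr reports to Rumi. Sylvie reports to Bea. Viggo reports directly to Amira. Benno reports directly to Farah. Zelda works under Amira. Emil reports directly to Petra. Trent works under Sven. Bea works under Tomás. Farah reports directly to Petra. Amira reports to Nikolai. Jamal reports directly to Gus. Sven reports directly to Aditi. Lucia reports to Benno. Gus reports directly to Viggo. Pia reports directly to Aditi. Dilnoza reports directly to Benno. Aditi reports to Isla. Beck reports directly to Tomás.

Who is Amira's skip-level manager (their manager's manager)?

Amira reports to Nikolai, and Nikolai reports to Petra. So Amira's skip-level manager is Petra.

Petra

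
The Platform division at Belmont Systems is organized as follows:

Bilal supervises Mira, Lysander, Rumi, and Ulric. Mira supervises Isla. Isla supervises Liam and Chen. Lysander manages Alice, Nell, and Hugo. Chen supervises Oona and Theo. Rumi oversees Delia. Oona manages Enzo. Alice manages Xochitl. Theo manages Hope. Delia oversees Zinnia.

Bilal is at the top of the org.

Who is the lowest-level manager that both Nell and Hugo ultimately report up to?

Lysander

Nell's chain of managers is Lysander, Bilal. Hugo's chain of managers is Lysander, Bilal. The first manager that appears in both chains is Lysander.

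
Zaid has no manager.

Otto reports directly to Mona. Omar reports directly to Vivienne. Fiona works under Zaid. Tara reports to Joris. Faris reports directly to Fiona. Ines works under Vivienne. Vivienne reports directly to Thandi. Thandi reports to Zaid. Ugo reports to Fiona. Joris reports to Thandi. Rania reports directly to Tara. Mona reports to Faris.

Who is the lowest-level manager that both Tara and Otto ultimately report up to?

Zaid

Tara's chain of managers is Joris, Thandi, Zaid. Otto's chain of managers is Mona, Faris, Fiona, Zaid. The first manager that appears in both chains is Zaid.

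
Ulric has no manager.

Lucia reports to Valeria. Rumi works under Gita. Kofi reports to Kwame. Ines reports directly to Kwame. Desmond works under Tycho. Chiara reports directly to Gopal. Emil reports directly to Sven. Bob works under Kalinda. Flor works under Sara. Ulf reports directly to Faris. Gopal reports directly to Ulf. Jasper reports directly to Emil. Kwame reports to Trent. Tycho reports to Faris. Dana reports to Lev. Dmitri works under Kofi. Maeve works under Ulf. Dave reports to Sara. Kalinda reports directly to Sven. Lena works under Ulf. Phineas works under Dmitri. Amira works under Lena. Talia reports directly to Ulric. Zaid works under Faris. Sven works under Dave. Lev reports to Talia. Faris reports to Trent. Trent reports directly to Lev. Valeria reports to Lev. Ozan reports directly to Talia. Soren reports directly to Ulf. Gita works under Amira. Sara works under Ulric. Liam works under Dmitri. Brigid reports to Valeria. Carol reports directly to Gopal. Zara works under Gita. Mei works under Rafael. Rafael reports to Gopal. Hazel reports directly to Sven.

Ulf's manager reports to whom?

Ulf reports to Faris, and Faris reports to Trent. So Ulf's skip-level manager is Trent.

Trent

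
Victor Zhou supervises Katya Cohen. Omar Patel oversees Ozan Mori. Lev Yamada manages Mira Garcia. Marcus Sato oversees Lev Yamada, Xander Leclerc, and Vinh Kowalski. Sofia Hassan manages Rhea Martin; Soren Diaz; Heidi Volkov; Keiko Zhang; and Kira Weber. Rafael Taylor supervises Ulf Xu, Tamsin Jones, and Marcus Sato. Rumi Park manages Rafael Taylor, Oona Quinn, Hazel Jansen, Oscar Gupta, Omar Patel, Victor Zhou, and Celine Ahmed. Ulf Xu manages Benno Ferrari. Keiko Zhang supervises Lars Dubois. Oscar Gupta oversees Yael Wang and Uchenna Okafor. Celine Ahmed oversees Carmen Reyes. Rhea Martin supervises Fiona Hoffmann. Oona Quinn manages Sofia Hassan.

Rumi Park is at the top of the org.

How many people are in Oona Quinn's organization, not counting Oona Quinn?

Oona Quinn directly manages Sofia Hassan. Under Sofia Hassan: Heidi Volkov, Kira Weber, Keiko Zhang, Lars Dubois, Soren Diaz, Rhea Martin, Fiona Hoffmann (7). That's 8 in total.

8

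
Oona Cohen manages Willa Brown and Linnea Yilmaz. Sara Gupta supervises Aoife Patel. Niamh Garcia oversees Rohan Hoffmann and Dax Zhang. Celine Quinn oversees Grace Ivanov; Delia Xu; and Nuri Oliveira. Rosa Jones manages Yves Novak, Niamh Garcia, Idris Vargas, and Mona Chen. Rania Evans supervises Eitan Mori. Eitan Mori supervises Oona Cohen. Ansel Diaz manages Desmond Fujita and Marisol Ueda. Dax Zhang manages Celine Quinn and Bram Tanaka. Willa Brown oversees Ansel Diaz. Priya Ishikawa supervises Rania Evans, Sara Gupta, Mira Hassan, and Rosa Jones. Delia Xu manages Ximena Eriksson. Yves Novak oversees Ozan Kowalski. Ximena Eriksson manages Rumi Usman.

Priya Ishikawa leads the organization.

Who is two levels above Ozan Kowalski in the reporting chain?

Ozan Kowalski reports to Yves Novak, and Yves Novak reports to Rosa Jones. So Ozan Kowalski's skip-level manager is Rosa Jones.

Rosa Jones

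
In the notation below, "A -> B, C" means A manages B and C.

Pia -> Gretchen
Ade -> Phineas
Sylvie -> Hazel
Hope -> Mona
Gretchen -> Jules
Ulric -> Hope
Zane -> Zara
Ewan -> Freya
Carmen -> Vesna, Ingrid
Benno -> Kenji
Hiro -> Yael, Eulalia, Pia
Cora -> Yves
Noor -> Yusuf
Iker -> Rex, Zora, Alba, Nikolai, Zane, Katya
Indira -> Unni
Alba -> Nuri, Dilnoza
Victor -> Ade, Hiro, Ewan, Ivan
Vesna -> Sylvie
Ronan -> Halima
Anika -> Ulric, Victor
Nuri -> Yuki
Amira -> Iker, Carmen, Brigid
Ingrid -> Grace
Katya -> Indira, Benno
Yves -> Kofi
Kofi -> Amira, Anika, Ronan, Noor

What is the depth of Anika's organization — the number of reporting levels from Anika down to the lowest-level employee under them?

5

The longest chain under Anika runs Anika → Victor → Hiro → Pia → Gretchen → Jules, which is 5 levels below Anika.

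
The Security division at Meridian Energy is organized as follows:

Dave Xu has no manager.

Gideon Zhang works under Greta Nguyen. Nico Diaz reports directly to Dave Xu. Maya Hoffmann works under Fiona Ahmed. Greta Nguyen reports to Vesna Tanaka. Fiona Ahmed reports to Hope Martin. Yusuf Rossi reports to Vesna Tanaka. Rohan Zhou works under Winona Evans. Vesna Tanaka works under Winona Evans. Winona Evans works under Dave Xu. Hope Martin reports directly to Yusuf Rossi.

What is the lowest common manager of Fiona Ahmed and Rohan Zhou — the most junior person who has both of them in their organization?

Fiona Ahmed's chain of managers is Hope Martin, Yusuf Rossi, Vesna Tanaka, Winona Evans, Dave Xu. Rohan Zhou's chain of managers is Winona Evans, Dave Xu. The first manager that appears in both chains is Winona Evans.

Winona Evans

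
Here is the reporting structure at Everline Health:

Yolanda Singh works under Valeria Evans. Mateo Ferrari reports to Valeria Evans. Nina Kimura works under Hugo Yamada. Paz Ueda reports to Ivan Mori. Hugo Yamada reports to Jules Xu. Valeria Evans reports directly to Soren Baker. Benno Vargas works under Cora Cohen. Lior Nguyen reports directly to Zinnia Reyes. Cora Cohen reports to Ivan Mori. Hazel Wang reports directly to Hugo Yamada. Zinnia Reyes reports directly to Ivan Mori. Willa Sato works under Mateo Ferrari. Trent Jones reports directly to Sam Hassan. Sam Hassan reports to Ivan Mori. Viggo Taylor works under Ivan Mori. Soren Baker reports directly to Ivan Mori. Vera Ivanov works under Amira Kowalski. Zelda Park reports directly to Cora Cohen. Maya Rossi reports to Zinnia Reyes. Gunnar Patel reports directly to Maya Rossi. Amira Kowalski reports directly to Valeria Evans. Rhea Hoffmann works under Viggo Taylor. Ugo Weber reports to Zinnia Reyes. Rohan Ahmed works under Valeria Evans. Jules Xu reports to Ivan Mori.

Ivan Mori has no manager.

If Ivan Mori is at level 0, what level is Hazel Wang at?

3

Chain from Hazel Wang up to Ivan Mori: Hazel Wang → Hugo Yamada → Jules Xu → Ivan Mori. That is 3 steps up, so Hazel Wang is 3 levels below Ivan Mori.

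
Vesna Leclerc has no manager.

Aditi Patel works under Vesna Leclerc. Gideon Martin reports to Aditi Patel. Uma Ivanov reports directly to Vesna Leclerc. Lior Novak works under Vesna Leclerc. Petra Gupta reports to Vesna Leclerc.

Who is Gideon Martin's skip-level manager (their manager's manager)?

Vesna Leclerc

Gideon Martin reports to Aditi Patel, and Aditi Patel reports to Vesna Leclerc. So Gideon Martin's skip-level manager is Vesna Leclerc.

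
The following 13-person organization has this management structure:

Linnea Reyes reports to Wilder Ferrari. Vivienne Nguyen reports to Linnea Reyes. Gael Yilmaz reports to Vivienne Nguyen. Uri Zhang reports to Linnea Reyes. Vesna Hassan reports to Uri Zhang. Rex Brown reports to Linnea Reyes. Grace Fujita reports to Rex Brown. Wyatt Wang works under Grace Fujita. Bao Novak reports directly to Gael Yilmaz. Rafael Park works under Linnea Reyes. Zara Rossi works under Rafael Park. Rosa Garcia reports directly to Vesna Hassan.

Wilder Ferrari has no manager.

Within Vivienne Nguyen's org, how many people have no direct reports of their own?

1

The only person in Vivienne Nguyen's organization with no one reporting to them is Bao Novak. That is 1.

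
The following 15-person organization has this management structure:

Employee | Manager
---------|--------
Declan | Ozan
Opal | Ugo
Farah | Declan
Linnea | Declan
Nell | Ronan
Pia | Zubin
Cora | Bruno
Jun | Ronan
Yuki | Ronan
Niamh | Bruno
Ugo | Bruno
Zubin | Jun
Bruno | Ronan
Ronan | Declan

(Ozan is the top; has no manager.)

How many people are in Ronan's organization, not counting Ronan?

10

Ronan directly manages Jun, Bruno, Yuki, Nell. Under Jun: Zubin, Pia (2). Under Bruno: Niamh, Cora, Ugo, Opal (4). Yuki has no reports. Nell has no reports. So Ronan's organization is 4 direct reports plus everyone under them: 3 + 5 + 1 + 1 = 10.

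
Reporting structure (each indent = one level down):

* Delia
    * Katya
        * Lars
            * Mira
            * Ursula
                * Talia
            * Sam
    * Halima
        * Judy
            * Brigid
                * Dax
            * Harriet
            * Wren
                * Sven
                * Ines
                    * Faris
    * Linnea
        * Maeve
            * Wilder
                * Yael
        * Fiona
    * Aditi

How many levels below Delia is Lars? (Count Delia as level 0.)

2

Chain from Lars up to Delia: Lars → Katya → Delia. That is 2 steps up, so Lars is 2 levels below Delia.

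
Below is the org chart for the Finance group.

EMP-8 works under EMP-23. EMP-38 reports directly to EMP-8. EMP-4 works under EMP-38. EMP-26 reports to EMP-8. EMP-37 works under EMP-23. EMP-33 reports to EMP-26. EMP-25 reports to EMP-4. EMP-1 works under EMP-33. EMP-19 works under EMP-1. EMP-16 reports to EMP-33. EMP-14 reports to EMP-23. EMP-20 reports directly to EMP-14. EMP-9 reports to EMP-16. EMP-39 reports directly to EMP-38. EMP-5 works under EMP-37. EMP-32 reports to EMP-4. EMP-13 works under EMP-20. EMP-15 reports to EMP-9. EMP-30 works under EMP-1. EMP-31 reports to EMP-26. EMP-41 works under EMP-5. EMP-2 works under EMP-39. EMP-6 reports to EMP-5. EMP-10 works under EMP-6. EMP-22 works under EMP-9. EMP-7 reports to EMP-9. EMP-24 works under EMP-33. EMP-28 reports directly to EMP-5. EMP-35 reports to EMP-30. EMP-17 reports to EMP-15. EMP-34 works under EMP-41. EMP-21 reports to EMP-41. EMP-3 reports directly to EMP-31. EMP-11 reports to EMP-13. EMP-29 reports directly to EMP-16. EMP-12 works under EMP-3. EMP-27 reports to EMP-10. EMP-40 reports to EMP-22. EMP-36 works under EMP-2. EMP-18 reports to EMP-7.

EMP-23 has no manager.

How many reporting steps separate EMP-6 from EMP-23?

3

Chain from EMP-6 up to EMP-23: EMP-6 → EMP-5 → EMP-37 → EMP-23. That is 3 steps up, so EMP-6 is 3 levels below EMP-23.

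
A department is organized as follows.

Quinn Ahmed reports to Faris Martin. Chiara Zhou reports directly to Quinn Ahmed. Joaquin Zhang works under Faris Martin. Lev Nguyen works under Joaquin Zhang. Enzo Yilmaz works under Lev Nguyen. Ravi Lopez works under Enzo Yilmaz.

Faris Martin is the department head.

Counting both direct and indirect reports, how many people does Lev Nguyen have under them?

Lev Nguyen directly manages Enzo Yilmaz. Under Enzo Yilmaz: Ravi Lopez (1). That's 2 in total.

2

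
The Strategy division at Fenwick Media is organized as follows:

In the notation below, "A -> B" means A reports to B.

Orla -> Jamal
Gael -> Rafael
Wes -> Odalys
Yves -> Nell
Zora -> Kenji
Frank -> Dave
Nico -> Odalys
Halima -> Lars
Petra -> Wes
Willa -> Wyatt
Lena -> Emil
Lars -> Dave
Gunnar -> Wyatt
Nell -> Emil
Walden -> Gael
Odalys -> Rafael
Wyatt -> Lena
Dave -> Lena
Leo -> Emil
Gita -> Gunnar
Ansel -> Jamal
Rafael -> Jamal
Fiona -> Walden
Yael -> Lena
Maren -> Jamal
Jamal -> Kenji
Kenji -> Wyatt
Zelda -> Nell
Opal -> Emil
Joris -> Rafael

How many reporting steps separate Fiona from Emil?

8

Chain from Fiona up to Emil: Fiona → Walden → Gael → Rafael → Jamal → Kenji → Wyatt → Lena → Emil. That is 8 steps up, so Fiona is 8 levels below Emil.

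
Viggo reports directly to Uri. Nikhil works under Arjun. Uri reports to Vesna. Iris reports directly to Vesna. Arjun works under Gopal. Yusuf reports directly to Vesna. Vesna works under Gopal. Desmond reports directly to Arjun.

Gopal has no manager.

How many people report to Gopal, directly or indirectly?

8

Gopal directly manages Vesna, Arjun. Under Vesna: Uri, Viggo, Iris, Yusuf (4). Under Arjun: Nikhil, Desmond (2). So Gopal's organization is 2 direct reports plus everyone under them: 5 + 3 = 8.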